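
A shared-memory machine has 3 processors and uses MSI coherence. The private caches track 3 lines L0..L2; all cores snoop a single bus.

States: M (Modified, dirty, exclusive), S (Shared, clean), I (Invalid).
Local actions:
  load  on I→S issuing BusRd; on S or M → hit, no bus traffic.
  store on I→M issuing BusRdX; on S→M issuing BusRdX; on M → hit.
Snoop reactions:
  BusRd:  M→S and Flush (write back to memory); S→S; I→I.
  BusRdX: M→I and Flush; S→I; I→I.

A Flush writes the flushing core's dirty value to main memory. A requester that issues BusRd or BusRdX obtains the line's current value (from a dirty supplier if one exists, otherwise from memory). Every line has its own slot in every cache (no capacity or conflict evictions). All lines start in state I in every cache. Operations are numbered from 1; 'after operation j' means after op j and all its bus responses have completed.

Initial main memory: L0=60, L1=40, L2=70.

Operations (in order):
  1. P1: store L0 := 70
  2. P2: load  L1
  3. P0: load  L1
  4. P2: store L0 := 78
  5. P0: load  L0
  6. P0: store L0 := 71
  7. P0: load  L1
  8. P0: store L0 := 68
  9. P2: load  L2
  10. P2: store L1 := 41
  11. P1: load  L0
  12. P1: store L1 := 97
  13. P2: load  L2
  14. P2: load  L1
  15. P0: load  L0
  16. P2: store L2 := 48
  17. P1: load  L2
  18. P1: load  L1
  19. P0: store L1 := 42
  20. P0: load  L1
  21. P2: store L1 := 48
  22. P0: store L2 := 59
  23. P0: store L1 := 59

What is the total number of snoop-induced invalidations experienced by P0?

  op1 P1: store L0 := 70 → I/M/I on L0; bus BusRdX; mem=60
  op2 P2: load  L1 → I/I/S on L1; bus BusRd; mem=40
  op3 P0: load  L1 → S/I/S on L1; bus BusRd; mem=40
  op4 P2: store L0 := 78 → I/I/M on L0; bus BusRdX Flush; mem=70
  op5 P0: load  L0 → S/I/S on L0; bus BusRd Flush; mem=78
  op6 P0: store L0 := 71 → M/I/I on L0; bus BusRdX; mem=78
  op7 P0: load  L1 → S/I/S on L1; bus (none); mem=40
  op8 P0: store L0 := 68 → M/I/I on L0; bus (none); mem=78
  op9 P2: load  L2 → I/I/S on L2; bus BusRd; mem=70
  op10 P2: store L1 := 41 → I/I/M on L1; bus BusRdX; mem=40
  op11 P1: load  L0 → S/S/I on L0; bus BusRd Flush; mem=68
  op12 P1: store L1 := 97 → I/M/I on L1; bus BusRdX Flush; mem=41
  op13 P2: load  L2 → I/I/S on L2; bus (none); mem=70
  op14 P2: load  L1 → I/S/S on L1; bus BusRd Flush; mem=97
  op15 P0: load  L0 → S/S/I on L0; bus (none); mem=68
  op16 P2: store L2 := 48 → I/I/M on L2; bus BusRdX; mem=70
  op17 P1: load  L2 → I/S/S on L2; bus BusRd Flush; mem=48
  op18 P1: load  L1 → I/S/S on L1; bus (none); mem=97
  op19 P0: store L1 := 42 → M/I/I on L1; bus BusRdX; mem=97
  op20 P0: load  L1 → M/I/I on L1; bus (none); mem=97
  op21 P2: store L1 := 48 → I/I/M on L1; bus BusRdX Flush; mem=42
  op22 P0: store L2 := 59 → M/I/I on L2; bus BusRdX; mem=48
  op23 P0: store L1 := 59 → M/I/I on L1; bus BusRdX Flush; mem=48

invalidations = 2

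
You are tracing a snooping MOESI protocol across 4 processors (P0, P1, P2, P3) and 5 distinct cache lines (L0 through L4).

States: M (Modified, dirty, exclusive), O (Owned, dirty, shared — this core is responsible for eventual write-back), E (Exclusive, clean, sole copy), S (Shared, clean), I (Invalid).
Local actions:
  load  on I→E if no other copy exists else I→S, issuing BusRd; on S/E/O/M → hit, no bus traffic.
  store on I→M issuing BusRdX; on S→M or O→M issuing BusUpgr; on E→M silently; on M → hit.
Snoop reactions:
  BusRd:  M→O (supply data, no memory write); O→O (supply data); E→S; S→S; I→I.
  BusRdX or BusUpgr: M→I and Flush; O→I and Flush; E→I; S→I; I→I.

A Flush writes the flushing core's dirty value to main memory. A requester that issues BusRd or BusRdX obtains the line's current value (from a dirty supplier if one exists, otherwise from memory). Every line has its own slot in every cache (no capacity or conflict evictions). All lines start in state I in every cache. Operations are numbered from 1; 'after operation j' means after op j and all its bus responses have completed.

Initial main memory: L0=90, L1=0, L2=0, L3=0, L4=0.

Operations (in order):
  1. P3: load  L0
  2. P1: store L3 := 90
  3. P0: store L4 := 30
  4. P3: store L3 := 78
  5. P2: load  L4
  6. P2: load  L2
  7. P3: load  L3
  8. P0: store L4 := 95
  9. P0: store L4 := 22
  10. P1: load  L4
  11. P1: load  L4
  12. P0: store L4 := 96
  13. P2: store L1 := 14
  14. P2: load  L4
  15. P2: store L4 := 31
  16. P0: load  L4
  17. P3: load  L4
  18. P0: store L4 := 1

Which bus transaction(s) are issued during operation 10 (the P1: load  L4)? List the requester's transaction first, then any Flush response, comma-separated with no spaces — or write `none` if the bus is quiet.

bus = BusRd

[1] P3: load  L0 | P0:I, P1:I, P2:I, P3:E(90) | bus: BusRd
[2] P1: store L3 := 90 | P0:I, P1:M(90), P2:I, P3:I | bus: BusRdX
[3] P0: store L4 := 30 | P0:M(30), P1:I, P2:I, P3:I | bus: BusRdX
[4] P3: store L3 := 78 | P0:I, P1:I, P2:I, P3:M(78) | bus: BusRdX,Flush
[5] P2: load  L4 | P0:O(30), P1:I, P2:S(30), P3:I | bus: BusRd
[6] P2: load  L2 | P0:I, P1:I, P2:E(0), P3:I | bus: BusRd
[7] P3: load  L3 | P0:I, P1:I, P2:I, P3:M(78) | bus: none
[8] P0: store L4 := 95 | P0:M(95), P1:I, P2:I, P3:I | bus: BusUpgr
[9] P0: store L4 := 22 | P0:M(22), P1:I, P2:I, P3:I | bus: none
[10] P1: load  L4 | P0:O(22), P1:S(22), P2:I, P3:I | bus: BusRd
[11] P1: load  L4 | P0:O(22), P1:S(22), P2:I, P3:I | bus: none
[12] P0: store L4 := 96 | P0:M(96), P1:I, P2:I, P3:I | bus: BusUpgr
[13] P2: store L1 := 14 | P0:I, P1:I, P2:M(14), P3:I | bus: BusRdX
[14] P2: load  L4 | P0:O(96), P1:I, P2:S(96), P3:I | bus: BusRd
[15] P2: store L4 := 31 | P0:I, P1:I, P2:M(31), P3:I | bus: BusUpgr,Flush
[16] P0: load  L4 | P0:S(31), P1:I, P2:O(31), P3:I | bus: BusRd
[17] P3: load  L4 | P0:S(31), P1:I, P2:O(31), P3:S(31) | bus: BusRd
[18] P0: store L4 := 1 | P0:M(1), P1:I, P2:I, P3:I | bus: BusUpgr,Flush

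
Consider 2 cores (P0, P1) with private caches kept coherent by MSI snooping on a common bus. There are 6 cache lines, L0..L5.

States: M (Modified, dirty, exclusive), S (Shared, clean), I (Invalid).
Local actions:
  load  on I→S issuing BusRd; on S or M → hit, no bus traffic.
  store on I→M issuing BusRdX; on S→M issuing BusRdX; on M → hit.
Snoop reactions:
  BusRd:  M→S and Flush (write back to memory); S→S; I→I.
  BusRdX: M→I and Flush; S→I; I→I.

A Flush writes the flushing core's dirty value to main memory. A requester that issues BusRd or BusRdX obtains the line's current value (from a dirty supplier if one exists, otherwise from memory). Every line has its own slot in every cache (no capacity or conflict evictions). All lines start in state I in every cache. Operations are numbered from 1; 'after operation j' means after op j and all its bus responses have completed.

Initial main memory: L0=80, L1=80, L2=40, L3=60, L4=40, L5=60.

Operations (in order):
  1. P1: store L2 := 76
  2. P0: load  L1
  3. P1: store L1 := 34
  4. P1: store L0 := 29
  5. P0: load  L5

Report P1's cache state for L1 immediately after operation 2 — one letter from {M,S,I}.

  op1 P1: store L2 := 76 → I/M on L2; bus BusRdX; mem=40
  op2 P0: load  L1 → S/I on L1; bus BusRd; mem=80
  op3 P1: store L1 := 34 → I/M on L1; bus BusRdX; mem=80
  op4 P1: store L0 := 29 → I/M on L0; bus BusRdX; mem=80
  op5 P0: load  L5 → S/I on L5; bus BusRd; mem=60

state = I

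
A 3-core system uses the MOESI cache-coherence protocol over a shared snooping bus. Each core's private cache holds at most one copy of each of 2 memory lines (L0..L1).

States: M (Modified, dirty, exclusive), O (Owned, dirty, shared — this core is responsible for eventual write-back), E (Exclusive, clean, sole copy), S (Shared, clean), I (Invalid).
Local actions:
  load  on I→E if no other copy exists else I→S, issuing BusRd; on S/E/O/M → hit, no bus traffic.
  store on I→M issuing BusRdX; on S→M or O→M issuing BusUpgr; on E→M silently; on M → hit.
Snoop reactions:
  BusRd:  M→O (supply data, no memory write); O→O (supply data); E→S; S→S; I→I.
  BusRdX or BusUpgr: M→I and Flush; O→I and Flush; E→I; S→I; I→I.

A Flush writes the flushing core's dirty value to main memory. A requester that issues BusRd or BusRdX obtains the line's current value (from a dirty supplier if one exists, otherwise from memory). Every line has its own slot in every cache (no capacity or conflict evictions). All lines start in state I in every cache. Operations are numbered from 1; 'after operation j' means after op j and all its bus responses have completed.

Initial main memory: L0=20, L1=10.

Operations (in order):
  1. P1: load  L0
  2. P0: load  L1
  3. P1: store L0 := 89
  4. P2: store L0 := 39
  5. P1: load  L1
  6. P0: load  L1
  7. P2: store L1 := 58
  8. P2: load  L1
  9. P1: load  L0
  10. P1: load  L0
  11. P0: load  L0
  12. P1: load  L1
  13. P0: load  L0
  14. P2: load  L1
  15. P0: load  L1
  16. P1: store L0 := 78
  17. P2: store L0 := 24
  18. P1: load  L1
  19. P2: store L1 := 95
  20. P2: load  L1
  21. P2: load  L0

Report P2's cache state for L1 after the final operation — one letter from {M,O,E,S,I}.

step 1: P1: load  L0  ⟶  IEI  (L0)  txn=BusRd  M[L0]=20
step 2: P0: load  L1  ⟶  EII  (L1)  txn=BusRd  M[L1]=10
step 3: P1: store L0 := 89  ⟶  IMI  (L0)  txn=∅  M[L0]=20
step 4: P2: store L0 := 39  ⟶  IIM  (L0)  txn=BusRdX+Flush  M[L0]=89
step 5: P1: load  L1  ⟶  SSI  (L1)  txn=BusRd  M[L1]=10
step 6: P0: load  L1  ⟶  SSI  (L1)  txn=∅  M[L1]=10
step 7: P2: store L1 := 58  ⟶  IIM  (L1)  txn=BusRdX  M[L1]=10
step 8: P2: load  L1  ⟶  IIM  (L1)  txn=∅  M[L1]=10
step 9: P1: load  L0  ⟶  ISO  (L0)  txn=BusRd  M[L0]=89
step 10: P1: load  L0  ⟶  ISO  (L0)  txn=∅  M[L0]=89
step 11: P0: load  L0  ⟶  SSO  (L0)  txn=BusRd  M[L0]=89
step 12: P1: load  L1  ⟶  ISO  (L1)  txn=BusRd  M[L1]=10
step 13: P0: load  L0  ⟶  SSO  (L0)  txn=∅  M[L0]=89
step 14: P2: load  L1  ⟶  ISO  (L1)  txn=∅  M[L1]=10
step 15: P0: load  L1  ⟶  SSO  (L1)  txn=BusRd  M[L1]=10
step 16: P1: store L0 := 78  ⟶  IMI  (L0)  txn=BusUpgr+Flush  M[L0]=39
step 17: P2: store L0 := 24  ⟶  IIM  (L0)  txn=BusRdX+Flush  M[L0]=78
step 18: P1: load  L1  ⟶  SSO  (L1)  txn=∅  M[L1]=10
step 19: P2: store L1 := 95  ⟶  IIM  (L1)  txn=BusUpgr  M[L1]=10
step 20: P2: load  L1  ⟶  IIM  (L1)  txn=∅  M[L1]=10
step 21: P2: load  L0  ⟶  IIM  (L0)  txn=∅  M[L0]=78

state = M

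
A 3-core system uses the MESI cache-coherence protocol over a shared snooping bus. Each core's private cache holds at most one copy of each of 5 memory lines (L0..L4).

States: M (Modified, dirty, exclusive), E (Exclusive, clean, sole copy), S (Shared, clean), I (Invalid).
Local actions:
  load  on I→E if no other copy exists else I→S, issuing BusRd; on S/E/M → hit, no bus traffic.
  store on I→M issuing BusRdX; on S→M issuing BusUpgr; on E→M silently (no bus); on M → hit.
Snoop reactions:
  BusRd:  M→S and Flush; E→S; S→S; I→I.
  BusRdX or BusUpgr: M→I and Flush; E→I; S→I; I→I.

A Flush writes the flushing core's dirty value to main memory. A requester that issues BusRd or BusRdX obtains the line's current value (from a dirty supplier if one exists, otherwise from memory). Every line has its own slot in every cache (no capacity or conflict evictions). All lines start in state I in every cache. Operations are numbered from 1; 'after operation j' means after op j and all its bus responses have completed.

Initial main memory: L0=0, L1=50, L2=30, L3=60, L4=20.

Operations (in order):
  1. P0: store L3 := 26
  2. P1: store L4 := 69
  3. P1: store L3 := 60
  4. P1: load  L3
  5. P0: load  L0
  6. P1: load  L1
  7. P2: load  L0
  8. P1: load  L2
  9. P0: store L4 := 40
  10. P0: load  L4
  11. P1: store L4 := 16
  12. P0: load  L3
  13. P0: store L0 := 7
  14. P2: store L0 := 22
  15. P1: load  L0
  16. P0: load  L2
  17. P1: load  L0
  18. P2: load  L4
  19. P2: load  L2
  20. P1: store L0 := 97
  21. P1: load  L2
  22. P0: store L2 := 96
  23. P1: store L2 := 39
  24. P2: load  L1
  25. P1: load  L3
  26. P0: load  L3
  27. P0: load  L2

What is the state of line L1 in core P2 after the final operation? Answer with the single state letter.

state = S

[1] P0: store L3 := 26 | P0:M(26), P1:I, P2:I | bus: BusRdX
[2] P1: store L4 := 69 | P0:I, P1:M(69), P2:I | bus: BusRdX
[3] P1: store L3 := 60 | P0:I, P1:M(60), P2:I | bus: BusRdX,Flush
[4] P1: load  L3 | P0:I, P1:M(60), P2:I | bus: none
[5] P0: load  L0 | P0:E(0), P1:I, P2:I | bus: BusRd
[6] P1: load  L1 | P0:I, P1:E(50), P2:I | bus: BusRd
[7] P2: load  L0 | P0:S(0), P1:I, P2:S(0) | bus: BusRd
[8] P1: load  L2 | P0:I, P1:E(30), P2:I | bus: BusRd
[9] P0: store L4 := 40 | P0:M(40), P1:I, P2:I | bus: BusRdX,Flush
[10] P0: load  L4 | P0:M(40), P1:I, P2:I | bus: none
[11] P1: store L4 := 16 | P0:I, P1:M(16), P2:I | bus: BusRdX,Flush
[12] P0: load  L3 | P0:S(60), P1:S(60), P2:I | bus: BusRd,Flush
[13] P0: store L0 := 7 | P0:M(7), P1:I, P2:I | bus: BusUpgr
[14] P2: store L0 := 22 | P0:I, P1:I, P2:M(22) | bus: BusRdX,Flush
[15] P1: load  L0 | P0:I, P1:S(22), P2:S(22) | bus: BusRd,Flush
[16] P0: load  L2 | P0:S(30), P1:S(30), P2:I | bus: BusRd
[17] P1: load  L0 | P0:I, P1:S(22), P2:S(22) | bus: none
[18] P2: load  L4 | P0:I, P1:S(16), P2:S(16) | bus: BusRd,Flush
[19] P2: load  L2 | P0:S(30), P1:S(30), P2:S(30) | bus: BusRd
[20] P1: store L0 := 97 | P0:I, P1:M(97), P2:I | bus: BusUpgr
[21] P1: load  L2 | P0:S(30), P1:S(30), P2:S(30) | bus: none
[22] P0: store L2 := 96 | P0:M(96), P1:I, P2:I | bus: BusUpgr
[23] P1: store L2 := 39 | P0:I, P1:M(39), P2:I | bus: BusRdX,Flush
[24] P2: load  L1 | P0:I, P1:S(50), P2:S(50) | bus: BusRd
[25] P1: load  L3 | P0:S(60), P1:S(60), P2:I | bus: none
[26] P0: load  L3 | P0:S(60), P1:S(60), P2:I | bus: none
[27] P0: load  L2 | P0:S(39), P1:S(39), P2:I | bus: BusRd,Flush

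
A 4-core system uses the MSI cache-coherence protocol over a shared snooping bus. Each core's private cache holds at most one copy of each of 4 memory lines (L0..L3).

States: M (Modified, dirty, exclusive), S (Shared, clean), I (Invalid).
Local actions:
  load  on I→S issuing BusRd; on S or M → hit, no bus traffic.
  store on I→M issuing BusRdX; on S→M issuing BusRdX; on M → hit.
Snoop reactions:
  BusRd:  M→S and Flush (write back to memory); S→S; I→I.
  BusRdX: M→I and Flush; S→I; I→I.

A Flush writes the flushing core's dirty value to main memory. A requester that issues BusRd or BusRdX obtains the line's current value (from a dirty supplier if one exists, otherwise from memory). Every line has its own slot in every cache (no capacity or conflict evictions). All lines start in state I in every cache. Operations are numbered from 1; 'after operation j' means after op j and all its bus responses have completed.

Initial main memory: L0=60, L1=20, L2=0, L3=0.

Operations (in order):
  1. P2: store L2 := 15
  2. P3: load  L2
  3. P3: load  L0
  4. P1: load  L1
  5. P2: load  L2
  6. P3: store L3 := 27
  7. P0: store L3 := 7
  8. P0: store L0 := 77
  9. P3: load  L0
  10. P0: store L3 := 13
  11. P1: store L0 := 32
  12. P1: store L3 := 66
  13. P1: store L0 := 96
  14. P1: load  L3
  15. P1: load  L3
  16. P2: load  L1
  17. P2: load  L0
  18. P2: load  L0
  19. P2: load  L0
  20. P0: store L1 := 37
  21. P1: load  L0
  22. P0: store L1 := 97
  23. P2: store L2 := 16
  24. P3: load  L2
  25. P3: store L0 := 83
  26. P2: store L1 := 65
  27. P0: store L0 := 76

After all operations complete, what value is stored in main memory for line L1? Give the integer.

memory[L1] = 97

1. P2: store L2 := 15  bus=[BusRdX]  L2: P0=I P1=I P2=M P3=I  mem[L2]=0
2. P3: load  L2  bus=[BusRd,Flush]  L2: P0=I P1=I P2=S P3=S  mem[L2]=15
3. P3: load  L0  bus=[BusRd]  L0: P0=I P1=I P2=I P3=S  mem[L0]=60
4. P1: load  L1  bus=[BusRd]  L1: P0=I P1=S P2=I P3=I  mem[L1]=20
5. P2: load  L2  bus=[-]  L2: P0=I P1=I P2=S P3=S  mem[L2]=15
6. P3: store L3 := 27  bus=[BusRdX]  L3: P0=I P1=I P2=I P3=M  mem[L3]=0
7. P0: store L3 := 7  bus=[BusRdX,Flush]  L3: P0=M P1=I P2=I P3=I  mem[L3]=27
8. P0: store L0 := 77  bus=[BusRdX]  L0: P0=M P1=I P2=I P3=I  mem[L0]=60
9. P3: load  L0  bus=[BusRd,Flush]  L0: P0=S P1=I P2=I P3=S  mem[L0]=77
10. P0: store L3 := 13  bus=[-]  L3: P0=M P1=I P2=I P3=I  mem[L3]=27
11. P1: store L0 := 32  bus=[BusRdX]  L0: P0=I P1=M P2=I P3=I  mem[L0]=77
12. P1: store L3 := 66  bus=[BusRdX,Flush]  L3: P0=I P1=M P2=I P3=I  mem[L3]=13
13. P1: store L0 := 96  bus=[-]  L0: P0=I P1=M P2=I P3=I  mem[L0]=77
14. P1: load  L3  bus=[-]  L3: P0=I P1=M P2=I P3=I  mem[L3]=13
15. P1: load  L3  bus=[-]  L3: P0=I P1=M P2=I P3=I  mem[L3]=13
16. P2: load  L1  bus=[BusRd]  L1: P0=I P1=S P2=S P3=I  mem[L1]=20
17. P2: load  L0  bus=[BusRd,Flush]  L0: P0=I P1=S P2=S P3=I  mem[L0]=96
18. P2: load  L0  bus=[-]  L0: P0=I P1=S P2=S P3=I  mem[L0]=96
19. P2: load  L0  bus=[-]  L0: P0=I P1=S P2=S P3=I  mem[L0]=96
20. P0: store L1 := 37  bus=[BusRdX]  L1: P0=M P1=I P2=I P3=I  mem[L1]=20
21. P1: load  L0  bus=[-]  L0: P0=I P1=S P2=S P3=I  mem[L0]=96
22. P0: store L1 := 97  bus=[-]  L1: P0=M P1=I P2=I P3=I  mem[L1]=20
23. P2: store L2 := 16  bus=[BusRdX]  L2: P0=I P1=I P2=M P3=I  mem[L2]=15
24. P3: load  L2  bus=[BusRd,Flush]  L2: P0=I P1=I P2=S P3=S  mem[L2]=16
25. P3: store L0 := 83  bus=[BusRdX]  L0: P0=I P1=I P2=I P3=M  mem[L0]=96
26. P2: store L1 := 65  bus=[BusRdX,Flush]  L1: P0=I P1=I P2=M P3=I  mem[L1]=97
27. P0: store L0 := 76  bus=[BusRdX,Flush]  L0: P0=M P1=I P2=I P3=I  mem[L0]=83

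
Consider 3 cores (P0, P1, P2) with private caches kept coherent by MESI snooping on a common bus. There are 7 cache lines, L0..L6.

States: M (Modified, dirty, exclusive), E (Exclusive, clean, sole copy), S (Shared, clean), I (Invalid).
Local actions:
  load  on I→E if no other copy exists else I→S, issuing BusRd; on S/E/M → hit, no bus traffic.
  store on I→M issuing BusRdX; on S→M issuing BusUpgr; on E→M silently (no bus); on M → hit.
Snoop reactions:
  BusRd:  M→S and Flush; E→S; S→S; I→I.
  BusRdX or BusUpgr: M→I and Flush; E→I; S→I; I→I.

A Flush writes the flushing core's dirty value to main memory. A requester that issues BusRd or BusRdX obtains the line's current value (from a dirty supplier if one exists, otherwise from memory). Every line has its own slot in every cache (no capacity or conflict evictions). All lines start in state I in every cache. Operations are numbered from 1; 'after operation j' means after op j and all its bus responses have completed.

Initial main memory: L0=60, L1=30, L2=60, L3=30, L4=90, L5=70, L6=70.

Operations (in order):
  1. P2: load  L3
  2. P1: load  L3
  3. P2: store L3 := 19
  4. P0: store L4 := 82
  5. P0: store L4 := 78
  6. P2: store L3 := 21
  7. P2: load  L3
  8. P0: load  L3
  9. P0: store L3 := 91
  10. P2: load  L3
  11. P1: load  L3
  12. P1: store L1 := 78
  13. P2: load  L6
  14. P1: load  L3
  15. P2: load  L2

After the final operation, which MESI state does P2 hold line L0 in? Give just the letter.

[1] P2: load  L3 | P0:I, P1:I, P2:E(30) | bus: BusRd
[2] P1: load  L3 | P0:I, P1:S(30), P2:S(30) | bus: BusRd
[3] P2: store L3 := 19 | P0:I, P1:I, P2:M(19) | bus: BusUpgr
[4] P0: store L4 := 82 | P0:M(82), P1:I, P2:I | bus: BusRdX
[5] P0: store L4 := 78 | P0:M(78), P1:I, P2:I | bus: none
[6] P2: store L3 := 21 | P0:I, P1:I, P2:M(21) | bus: none
[7] P2: load  L3 | P0:I, P1:I, P2:M(21) | bus: none
[8] P0: load  L3 | P0:S(21), P1:I, P2:S(21) | bus: BusRd,Flush
[9] P0: store L3 := 91 | P0:M(91), P1:I, P2:I | bus: BusUpgr
[10] P2: load  L3 | P0:S(91), P1:I, P2:S(91) | bus: BusRd,Flush
[11] P1: load  L3 | P0:S(91), P1:S(91), P2:S(91) | bus: BusRd
[12] P1: store L1 := 78 | P0:I, P1:M(78), P2:I | bus: BusRdX
[13] P2: load  L6 | P0:I, P1:I, P2:E(70) | bus: BusRd
[14] P1: load  L3 | P0:S(91), P1:S(91), P2:S(91) | bus: none
[15] P2: load  L2 | P0:I, P1:I, P2:E(60) | bus: BusRd

state = I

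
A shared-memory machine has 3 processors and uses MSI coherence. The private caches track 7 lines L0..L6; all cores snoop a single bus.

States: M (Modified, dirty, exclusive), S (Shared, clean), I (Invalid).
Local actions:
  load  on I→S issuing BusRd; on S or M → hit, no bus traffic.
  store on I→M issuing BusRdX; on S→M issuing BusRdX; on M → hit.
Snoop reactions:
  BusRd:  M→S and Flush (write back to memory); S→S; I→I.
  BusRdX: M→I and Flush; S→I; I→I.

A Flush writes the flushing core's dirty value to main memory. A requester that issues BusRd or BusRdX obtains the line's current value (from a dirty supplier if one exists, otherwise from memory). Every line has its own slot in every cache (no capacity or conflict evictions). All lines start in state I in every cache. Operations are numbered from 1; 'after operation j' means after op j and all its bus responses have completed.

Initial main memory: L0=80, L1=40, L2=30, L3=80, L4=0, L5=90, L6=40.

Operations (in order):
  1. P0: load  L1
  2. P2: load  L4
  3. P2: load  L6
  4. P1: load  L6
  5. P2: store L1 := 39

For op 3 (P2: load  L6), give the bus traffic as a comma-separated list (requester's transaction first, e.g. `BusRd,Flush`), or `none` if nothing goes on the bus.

[1] P0: load  L1 | P0:S(40), P1:I, P2:I | bus: BusRd
[2] P2: load  L4 | P0:I, P1:I, P2:S(0) | bus: BusRd
[3] P2: load  L6 | P0:I, P1:I, P2:S(40) | bus: BusRd
[4] P1: load  L6 | P0:I, P1:S(40), P2:S(40) | bus: BusRd
[5] P2: store L1 := 39 | P0:I, P1:I, P2:M(39) | bus: BusRdX

bus = BusRd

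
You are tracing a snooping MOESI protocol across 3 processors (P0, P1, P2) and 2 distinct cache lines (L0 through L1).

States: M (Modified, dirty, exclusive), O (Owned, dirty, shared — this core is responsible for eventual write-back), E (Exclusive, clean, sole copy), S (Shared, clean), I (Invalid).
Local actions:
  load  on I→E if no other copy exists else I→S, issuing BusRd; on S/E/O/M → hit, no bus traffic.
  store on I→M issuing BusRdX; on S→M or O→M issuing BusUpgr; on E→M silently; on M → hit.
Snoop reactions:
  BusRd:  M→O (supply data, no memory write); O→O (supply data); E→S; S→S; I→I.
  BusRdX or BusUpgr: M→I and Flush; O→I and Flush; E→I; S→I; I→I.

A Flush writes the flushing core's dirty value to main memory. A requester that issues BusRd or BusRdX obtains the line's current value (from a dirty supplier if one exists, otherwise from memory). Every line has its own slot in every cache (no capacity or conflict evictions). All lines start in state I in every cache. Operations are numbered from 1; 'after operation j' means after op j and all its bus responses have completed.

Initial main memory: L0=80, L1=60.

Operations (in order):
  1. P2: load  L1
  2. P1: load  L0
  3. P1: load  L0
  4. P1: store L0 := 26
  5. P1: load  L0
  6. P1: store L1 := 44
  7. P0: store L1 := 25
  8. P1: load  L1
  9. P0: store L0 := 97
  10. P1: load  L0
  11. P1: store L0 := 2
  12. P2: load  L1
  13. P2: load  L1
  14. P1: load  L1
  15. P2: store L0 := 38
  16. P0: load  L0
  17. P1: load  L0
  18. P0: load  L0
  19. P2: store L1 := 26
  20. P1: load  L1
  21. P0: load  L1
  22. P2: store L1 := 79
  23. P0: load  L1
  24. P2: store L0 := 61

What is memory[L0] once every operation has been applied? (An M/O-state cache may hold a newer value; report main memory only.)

step 1: P2: load  L1  ⟶  IIE  (L1)  txn=BusRd  M[L1]=60
step 2: P1: load  L0  ⟶  IEI  (L0)  txn=BusRd  M[L0]=80
step 3: P1: load  L0  ⟶  IEI  (L0)  txn=∅  M[L0]=80
step 4: P1: store L0 := 26  ⟶  IMI  (L0)  txn=∅  M[L0]=80
step 5: P1: load  L0  ⟶  IMI  (L0)  txn=∅  M[L0]=80
step 6: P1: store L1 := 44  ⟶  IMI  (L1)  txn=BusRdX  M[L1]=60
step 7: P0: store L1 := 25  ⟶  MII  (L1)  txn=BusRdX+Flush  M[L1]=44
step 8: P1: load  L1  ⟶  OSI  (L1)  txn=BusRd  M[L1]=44
step 9: P0: store L0 := 97  ⟶  MII  (L0)  txn=BusRdX+Flush  M[L0]=26
step 10: P1: load  L0  ⟶  OSI  (L0)  txn=BusRd  M[L0]=26
step 11: P1: store L0 := 2  ⟶  IMI  (L0)  txn=BusUpgr+Flush  M[L0]=97
step 12: P2: load  L1  ⟶  OSS  (L1)  txn=BusRd  M[L1]=44
step 13: P2: load  L1  ⟶  OSS  (L1)  txn=∅  M[L1]=44
step 14: P1: load  L1  ⟶  OSS  (L1)  txn=∅  M[L1]=44
step 15: P2: store L0 := 38  ⟶  IIM  (L0)  txn=BusRdX+Flush  M[L0]=2
step 16: P0: load  L0  ⟶  SIO  (L0)  txn=BusRd  M[L0]=2
step 17: P1: load  L0  ⟶  SSO  (L0)  txn=BusRd  M[L0]=2
step 18: P0: load  L0  ⟶  SSO  (L0)  txn=∅  M[L0]=2
step 19: P2: store L1 := 26  ⟶  IIM  (L1)  txn=BusUpgr+Flush  M[L1]=25
step 20: P1: load  L1  ⟶  ISO  (L1)  txn=BusRd  M[L1]=25
step 21: P0: load  L1  ⟶  SSO  (L1)  txn=BusRd  M[L1]=25
step 22: P2: store L1 := 79  ⟶  IIM  (L1)  txn=BusUpgr  M[L1]=25
step 23: P0: load  L1  ⟶  SIO  (L1)  txn=BusRd  M[L1]=25
step 24: P2: store L0 := 61  ⟶  IIM  (L0)  txn=BusUpgr  M[L0]=2

memory[L0] = 2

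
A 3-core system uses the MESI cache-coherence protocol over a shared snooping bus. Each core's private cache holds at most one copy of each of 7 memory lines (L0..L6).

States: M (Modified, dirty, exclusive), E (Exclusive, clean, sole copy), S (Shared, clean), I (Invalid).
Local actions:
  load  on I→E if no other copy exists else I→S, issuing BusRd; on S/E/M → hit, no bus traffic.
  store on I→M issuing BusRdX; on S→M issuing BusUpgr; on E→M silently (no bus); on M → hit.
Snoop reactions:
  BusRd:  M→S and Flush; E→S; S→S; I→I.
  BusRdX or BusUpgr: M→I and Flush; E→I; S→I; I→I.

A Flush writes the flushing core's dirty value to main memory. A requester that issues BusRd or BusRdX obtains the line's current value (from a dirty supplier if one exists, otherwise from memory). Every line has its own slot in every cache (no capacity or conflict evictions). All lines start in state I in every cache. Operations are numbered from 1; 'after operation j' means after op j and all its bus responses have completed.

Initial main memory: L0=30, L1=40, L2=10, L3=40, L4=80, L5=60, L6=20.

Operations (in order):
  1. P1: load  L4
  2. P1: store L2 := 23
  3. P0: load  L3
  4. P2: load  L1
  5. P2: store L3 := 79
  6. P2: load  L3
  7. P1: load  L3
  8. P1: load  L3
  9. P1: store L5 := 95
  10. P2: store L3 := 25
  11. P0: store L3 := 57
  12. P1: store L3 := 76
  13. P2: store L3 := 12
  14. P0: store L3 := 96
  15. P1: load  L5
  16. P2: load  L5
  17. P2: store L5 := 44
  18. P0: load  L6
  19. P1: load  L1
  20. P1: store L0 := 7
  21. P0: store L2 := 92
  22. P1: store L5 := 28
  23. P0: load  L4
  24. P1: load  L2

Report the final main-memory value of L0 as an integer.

memory[L0] = 30

[1] P1: load  L4 | P0:I, P1:E(80), P2:I | bus: BusRd
[2] P1: store L2 := 23 | P0:I, P1:M(23), P2:I | bus: BusRdX
[3] P0: load  L3 | P0:E(40), P1:I, P2:I | bus: BusRd
[4] P2: load  L1 | P0:I, P1:I, P2:E(40) | bus: BusRd
[5] P2: store L3 := 79 | P0:I, P1:I, P2:M(79) | bus: BusRdX
[6] P2: load  L3 | P0:I, P1:I, P2:M(79) | bus: none
[7] P1: load  L3 | P0:I, P1:S(79), P2:S(79) | bus: BusRd,Flush
[8] P1: load  L3 | P0:I, P1:S(79), P2:S(79) | bus: none
[9] P1: store L5 := 95 | P0:I, P1:M(95), P2:I | bus: BusRdX
[10] P2: store L3 := 25 | P0:I, P1:I, P2:M(25) | bus: BusUpgr
[11] P0: store L3 := 57 | P0:M(57), P1:I, P2:I | bus: BusRdX,Flush
[12] P1: store L3 := 76 | P0:I, P1:M(76), P2:I | bus: BusRdX,Flush
[13] P2: store L3 := 12 | P0:I, P1:I, P2:M(12) | bus: BusRdX,Flush
[14] P0: store L3 := 96 | P0:M(96), P1:I, P2:I | bus: BusRdX,Flush
[15] P1: load  L5 | P0:I, P1:M(95), P2:I | bus: none
[16] P2: load  L5 | P0:I, P1:S(95), P2:S(95) | bus: BusRd,Flush
[17] P2: store L5 := 44 | P0:I, P1:I, P2:M(44) | bus: BusUpgr
[18] P0: load  L6 | P0:E(20), P1:I, P2:I | bus: BusRd
[19] P1: load  L1 | P0:I, P1:S(40), P2:S(40) | bus: BusRd
[20] P1: store L0 := 7 | P0:I, P1:M(7), P2:I | bus: BusRdX
[21] P0: store L2 := 92 | P0:M(92), P1:I, P2:I | bus: BusRdX,Flush
[22] P1: store L5 := 28 | P0:I, P1:M(28), P2:I | bus: BusRdX,Flush
[23] P0: load  L4 | P0:S(80), P1:S(80), P2:I | bus: BusRd
[24] P1: load  L2 | P0:S(92), P1:S(92), P2:I | bus: BusRd,Flush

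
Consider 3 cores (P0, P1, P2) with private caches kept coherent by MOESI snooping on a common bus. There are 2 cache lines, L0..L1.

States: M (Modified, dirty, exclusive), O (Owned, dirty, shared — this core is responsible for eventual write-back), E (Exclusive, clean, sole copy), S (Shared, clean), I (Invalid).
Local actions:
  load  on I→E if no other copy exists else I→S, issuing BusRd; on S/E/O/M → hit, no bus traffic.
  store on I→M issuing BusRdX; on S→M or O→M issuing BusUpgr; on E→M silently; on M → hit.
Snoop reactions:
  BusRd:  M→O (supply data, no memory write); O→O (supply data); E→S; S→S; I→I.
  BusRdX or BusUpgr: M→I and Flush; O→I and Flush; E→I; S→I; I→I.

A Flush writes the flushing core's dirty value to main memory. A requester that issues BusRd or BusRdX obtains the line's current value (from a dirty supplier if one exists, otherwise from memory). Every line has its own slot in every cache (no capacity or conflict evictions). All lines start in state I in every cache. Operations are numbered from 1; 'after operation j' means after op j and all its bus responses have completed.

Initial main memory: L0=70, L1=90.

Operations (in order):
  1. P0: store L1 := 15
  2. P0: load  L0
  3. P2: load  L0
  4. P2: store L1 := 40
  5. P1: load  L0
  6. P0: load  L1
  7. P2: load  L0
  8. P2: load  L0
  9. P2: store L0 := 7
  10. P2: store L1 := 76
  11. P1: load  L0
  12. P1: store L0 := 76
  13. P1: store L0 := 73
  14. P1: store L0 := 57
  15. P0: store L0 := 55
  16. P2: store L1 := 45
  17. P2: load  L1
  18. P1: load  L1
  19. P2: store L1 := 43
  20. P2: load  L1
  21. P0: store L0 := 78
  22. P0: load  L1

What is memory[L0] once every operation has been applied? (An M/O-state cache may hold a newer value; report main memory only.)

step 1: P0: store L1 := 15  ⟶  MII  (L1)  txn=BusRdX  M[L1]=90
step 2: P0: load  L0  ⟶  EII  (L0)  txn=BusRd  M[L0]=70
step 3: P2: load  L0  ⟶  SIS  (L0)  txn=BusRd  M[L0]=70
step 4: P2: store L1 := 40  ⟶  IIM  (L1)  txn=BusRdX+Flush  M[L1]=15
step 5: P1: load  L0  ⟶  SSS  (L0)  txn=BusRd  M[L0]=70
step 6: P0: load  L1  ⟶  SIO  (L1)  txn=BusRd  M[L1]=15
step 7: P2: load  L0  ⟶  SSS  (L0)  txn=∅  M[L0]=70
step 8: P2: load  L0  ⟶  SSS  (L0)  txn=∅  M[L0]=70
step 9: P2: store L0 := 7  ⟶  IIM  (L0)  txn=BusUpgr  M[L0]=70
step 10: P2: store L1 := 76  ⟶  IIM  (L1)  txn=BusUpgr  M[L1]=15
step 11: P1: load  L0  ⟶  ISO  (L0)  txn=BusRd  M[L0]=70
step 12: P1: store L0 := 76  ⟶  IMI  (L0)  txn=BusUpgr+Flush  M[L0]=7
step 13: P1: store L0 := 73  ⟶  IMI  (L0)  txn=∅  M[L0]=7
step 14: P1: store L0 := 57  ⟶  IMI  (L0)  txn=∅  M[L0]=7
step 15: P0: store L0 := 55  ⟶  MII  (L0)  txn=BusRdX+Flush  M[L0]=57
step 16: P2: store L1 := 45  ⟶  IIM  (L1)  txn=∅  M[L1]=15
step 17: P2: load  L1  ⟶  IIM  (L1)  txn=∅  M[L1]=15
step 18: P1: load  L1  ⟶  ISO  (L1)  txn=BusRd  M[L1]=15
step 19: P2: store L1 := 43  ⟶  IIM  (L1)  txn=BusUpgr  M[L1]=15
step 20: P2: load  L1  ⟶  IIM  (L1)  txn=∅  M[L1]=15
step 21: P0: store L0 := 78  ⟶  MII  (L0)  txn=∅  M[L0]=57
step 22: P0: load  L1  ⟶  SIO  (L1)  txn=BusRd  M[L1]=15

memory[L0] = 57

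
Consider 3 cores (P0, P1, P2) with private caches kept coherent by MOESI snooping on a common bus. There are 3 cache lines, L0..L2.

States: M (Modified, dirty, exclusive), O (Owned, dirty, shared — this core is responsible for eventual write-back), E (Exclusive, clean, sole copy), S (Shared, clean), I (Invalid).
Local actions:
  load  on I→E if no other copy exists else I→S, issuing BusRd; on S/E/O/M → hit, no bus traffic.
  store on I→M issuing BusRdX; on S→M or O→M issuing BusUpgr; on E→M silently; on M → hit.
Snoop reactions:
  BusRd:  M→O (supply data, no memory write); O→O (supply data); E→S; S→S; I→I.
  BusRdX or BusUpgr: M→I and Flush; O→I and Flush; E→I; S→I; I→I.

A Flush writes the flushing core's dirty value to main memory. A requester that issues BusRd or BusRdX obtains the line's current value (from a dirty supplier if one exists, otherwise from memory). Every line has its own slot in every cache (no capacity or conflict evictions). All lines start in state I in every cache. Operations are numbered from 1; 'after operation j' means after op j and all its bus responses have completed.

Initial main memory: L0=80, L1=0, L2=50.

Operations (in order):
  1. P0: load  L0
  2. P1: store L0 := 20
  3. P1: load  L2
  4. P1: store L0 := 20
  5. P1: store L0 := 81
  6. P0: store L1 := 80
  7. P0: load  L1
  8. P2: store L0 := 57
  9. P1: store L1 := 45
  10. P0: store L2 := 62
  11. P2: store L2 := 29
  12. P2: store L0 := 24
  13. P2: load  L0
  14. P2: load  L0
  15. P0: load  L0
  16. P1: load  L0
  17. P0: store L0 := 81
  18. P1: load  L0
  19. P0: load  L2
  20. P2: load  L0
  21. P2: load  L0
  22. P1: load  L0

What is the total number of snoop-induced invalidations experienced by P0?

step 1: P0: load  L0  ⟶  EII  (L0)  txn=BusRd  M[L0]=80
step 2: P1: store L0 := 20  ⟶  IMI  (L0)  txn=BusRdX  M[L0]=80
step 3: P1: load  L2  ⟶  IEI  (L2)  txn=BusRd  M[L2]=50
step 4: P1: store L0 := 20  ⟶  IMI  (L0)  txn=∅  M[L0]=80
step 5: P1: store L0 := 81  ⟶  IMI  (L0)  txn=∅  M[L0]=80
step 6: P0: store L1 := 80  ⟶  MII  (L1)  txn=BusRdX  M[L1]=0
step 7: P0: load  L1  ⟶  MII  (L1)  txn=∅  M[L1]=0
step 8: P2: store L0 := 57  ⟶  IIM  (L0)  txn=BusRdX+Flush  M[L0]=81
step 9: P1: store L1 := 45  ⟶  IMI  (L1)  txn=BusRdX+Flush  M[L1]=80
step 10: P0: store L2 := 62  ⟶  MII  (L2)  txn=BusRdX  M[L2]=50
step 11: P2: store L2 := 29  ⟶  IIM  (L2)  txn=BusRdX+Flush  M[L2]=62
step 12: P2: store L0 := 24  ⟶  IIM  (L0)  txn=∅  M[L0]=81
step 13: P2: load  L0  ⟶  IIM  (L0)  txn=∅  M[L0]=81
step 14: P2: load  L0  ⟶  IIM  (L0)  txn=∅  M[L0]=81
step 15: P0: load  L0  ⟶  SIO  (L0)  txn=BusRd  M[L0]=81
step 16: P1: load  L0  ⟶  SSO  (L0)  txn=BusRd  M[L0]=81
step 17: P0: store L0 := 81  ⟶  MII  (L0)  txn=BusUpgr+Flush  M[L0]=24
step 18: P1: load  L0  ⟶  OSI  (L0)  txn=BusRd  M[L0]=24
step 19: P0: load  L2  ⟶  SIO  (L2)  txn=BusRd  M[L2]=62
step 20: P2: load  L0  ⟶  OSS  (L0)  txn=BusRd  M[L0]=24
step 21: P2: load  L0  ⟶  OSS  (L0)  txn=∅  M[L0]=24
step 22: P1: load  L0  ⟶  OSS  (L0)  txn=∅  M[L0]=24

invalidations = 3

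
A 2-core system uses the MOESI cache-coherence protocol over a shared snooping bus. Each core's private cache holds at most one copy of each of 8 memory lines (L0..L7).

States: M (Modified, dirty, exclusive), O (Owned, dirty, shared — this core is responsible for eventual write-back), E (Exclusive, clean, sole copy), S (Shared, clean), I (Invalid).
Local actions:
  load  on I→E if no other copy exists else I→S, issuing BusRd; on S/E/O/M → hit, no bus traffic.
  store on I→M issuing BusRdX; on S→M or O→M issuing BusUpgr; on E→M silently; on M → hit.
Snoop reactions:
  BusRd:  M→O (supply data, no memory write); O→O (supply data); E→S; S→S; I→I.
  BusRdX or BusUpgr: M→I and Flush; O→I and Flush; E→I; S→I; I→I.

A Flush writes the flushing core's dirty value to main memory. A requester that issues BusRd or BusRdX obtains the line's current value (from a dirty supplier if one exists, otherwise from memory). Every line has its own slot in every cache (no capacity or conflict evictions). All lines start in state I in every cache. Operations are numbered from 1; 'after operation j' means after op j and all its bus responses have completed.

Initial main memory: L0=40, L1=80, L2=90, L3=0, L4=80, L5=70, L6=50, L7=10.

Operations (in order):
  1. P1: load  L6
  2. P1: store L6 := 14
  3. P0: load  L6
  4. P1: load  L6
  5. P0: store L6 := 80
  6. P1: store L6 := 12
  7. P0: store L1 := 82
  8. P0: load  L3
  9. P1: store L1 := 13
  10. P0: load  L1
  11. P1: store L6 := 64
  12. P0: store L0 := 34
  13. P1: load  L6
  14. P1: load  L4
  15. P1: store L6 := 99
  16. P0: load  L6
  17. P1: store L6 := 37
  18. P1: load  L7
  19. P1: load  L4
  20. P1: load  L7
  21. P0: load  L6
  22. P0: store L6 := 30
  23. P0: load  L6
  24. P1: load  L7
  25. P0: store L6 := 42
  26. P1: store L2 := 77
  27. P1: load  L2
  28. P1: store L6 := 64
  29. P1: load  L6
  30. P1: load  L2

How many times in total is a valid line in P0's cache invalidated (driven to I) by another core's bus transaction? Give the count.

invalidations = 4

step 1: P1: load  L6  ⟶  IE  (L6)  txn=BusRd  M[L6]=50
step 2: P1: store L6 := 14  ⟶  IM  (L6)  txn=∅  M[L6]=50
step 3: P0: load  L6  ⟶  SO  (L6)  txn=BusRd  M[L6]=50
step 4: P1: load  L6  ⟶  SO  (L6)  txn=∅  M[L6]=50
step 5: P0: store L6 := 80  ⟶  MI  (L6)  txn=BusUpgr+Flush  M[L6]=14
step 6: P1: store L6 := 12  ⟶  IM  (L6)  txn=BusRdX+Flush  M[L6]=80
step 7: P0: store L1 := 82  ⟶  MI  (L1)  txn=BusRdX  M[L1]=80
step 8: P0: load  L3  ⟶  EI  (L3)  txn=BusRd  M[L3]=0
step 9: P1: store L1 := 13  ⟶  IM  (L1)  txn=BusRdX+Flush  M[L1]=82
step 10: P0: load  L1  ⟶  SO  (L1)  txn=BusRd  M[L1]=82
step 11: P1: store L6 := 64  ⟶  IM  (L6)  txn=∅  M[L6]=80
step 12: P0: store L0 := 34  ⟶  MI  (L0)  txn=BusRdX  M[L0]=40
step 13: P1: load  L6  ⟶  IM  (L6)  txn=∅  M[L6]=80
step 14: P1: load  L4  ⟶  IE  (L4)  txn=BusRd  M[L4]=80
step 15: P1: store L6 := 99  ⟶  IM  (L6)  txn=∅  M[L6]=80
step 16: P0: load  L6  ⟶  SO  (L6)  txn=BusRd  M[L6]=80
step 17: P1: store L6 := 37  ⟶  IM  (L6)  txn=BusUpgr  M[L6]=80
step 18: P1: load  L7  ⟶  IE  (L7)  txn=BusRd  M[L7]=10
step 19: P1: load  L4  ⟶  IE  (L4)  txn=∅  M[L4]=80
step 20: P1: load  L7  ⟶  IE  (L7)  txn=∅  M[L7]=10
step 21: P0: load  L6  ⟶  SO  (L6)  txn=BusRd  M[L6]=80
step 22: P0: store L6 := 30  ⟶  MI  (L6)  txn=BusUpgr+Flush  M[L6]=37
step 23: P0: load  L6  ⟶  MI  (L6)  txn=∅  M[L6]=37
step 24: P1: load  L7  ⟶  IE  (L7)  txn=∅  M[L7]=10
step 25: P0: store L6 := 42  ⟶  MI  (L6)  txn=∅  M[L6]=37
step 26: P1: store L2 := 77  ⟶  IM  (L2)  txn=BusRdX  M[L2]=90
step 27: P1: load  L2  ⟶  IM  (L2)  txn=∅  M[L2]=90
step 28: P1: store L6 := 64  ⟶  IM  (L6)  txn=BusRdX+Flush  M[L6]=42
step 29: P1: load  L6  ⟶  IM  (L6)  txn=∅  M[L6]=42
step 30: P1: load  L2  ⟶  IM  (L2)  txn=∅  M[L2]=90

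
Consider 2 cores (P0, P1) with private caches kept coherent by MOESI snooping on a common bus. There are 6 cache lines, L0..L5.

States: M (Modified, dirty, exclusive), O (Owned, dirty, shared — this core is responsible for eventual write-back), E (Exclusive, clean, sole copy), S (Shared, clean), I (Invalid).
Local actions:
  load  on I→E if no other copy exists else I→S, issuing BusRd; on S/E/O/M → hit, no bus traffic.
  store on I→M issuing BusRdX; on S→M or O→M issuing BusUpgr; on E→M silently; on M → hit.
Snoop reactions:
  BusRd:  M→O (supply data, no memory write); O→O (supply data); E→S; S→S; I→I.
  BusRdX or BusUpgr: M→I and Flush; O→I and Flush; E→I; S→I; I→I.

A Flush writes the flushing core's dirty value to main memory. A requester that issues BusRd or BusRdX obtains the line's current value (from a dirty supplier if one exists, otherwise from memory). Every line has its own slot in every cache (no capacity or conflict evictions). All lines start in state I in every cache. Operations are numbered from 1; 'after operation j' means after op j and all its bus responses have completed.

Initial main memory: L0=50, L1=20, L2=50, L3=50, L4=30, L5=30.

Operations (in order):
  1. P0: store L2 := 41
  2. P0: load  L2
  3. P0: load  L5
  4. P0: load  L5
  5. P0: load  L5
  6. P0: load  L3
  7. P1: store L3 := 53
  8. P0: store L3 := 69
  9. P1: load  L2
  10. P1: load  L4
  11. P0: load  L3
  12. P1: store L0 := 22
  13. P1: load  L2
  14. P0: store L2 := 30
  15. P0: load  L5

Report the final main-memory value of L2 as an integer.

step 1: P0: store L2 := 41  ⟶  MI  (L2)  txn=BusRdX  M[L2]=50
step 2: P0: load  L2  ⟶  MI  (L2)  txn=∅  M[L2]=50
step 3: P0: load  L5  ⟶  EI  (L5)  txn=BusRd  M[L5]=30
step 4: P0: load  L5  ⟶  EI  (L5)  txn=∅  M[L5]=30
step 5: P0: load  L5  ⟶  EI  (L5)  txn=∅  M[L5]=30
step 6: P0: load  L3  ⟶  EI  (L3)  txn=BusRd  M[L3]=50
step 7: P1: store L3 := 53  ⟶  IM  (L3)  txn=BusRdX  M[L3]=50
step 8: P0: store L3 := 69  ⟶  MI  (L3)  txn=BusRdX+Flush  M[L3]=53
step 9: P1: load  L2  ⟶  OS  (L2)  txn=BusRd  M[L2]=50
step 10: P1: load  L4  ⟶  IE  (L4)  txn=BusRd  M[L4]=30
step 11: P0: load  L3  ⟶  MI  (L3)  txn=∅  M[L3]=53
step 12: P1: store L0 := 22  ⟶  IM  (L0)  txn=BusRdX  M[L0]=50
step 13: P1: load  L2  ⟶  OS  (L2)  txn=∅  M[L2]=50
step 14: P0: store L2 := 30  ⟶  MI  (L2)  txn=BusUpgr  M[L2]=50
step 15: P0: load  L5  ⟶  EI  (L5)  txn=∅  M[L5]=30

memory[L2] = 50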